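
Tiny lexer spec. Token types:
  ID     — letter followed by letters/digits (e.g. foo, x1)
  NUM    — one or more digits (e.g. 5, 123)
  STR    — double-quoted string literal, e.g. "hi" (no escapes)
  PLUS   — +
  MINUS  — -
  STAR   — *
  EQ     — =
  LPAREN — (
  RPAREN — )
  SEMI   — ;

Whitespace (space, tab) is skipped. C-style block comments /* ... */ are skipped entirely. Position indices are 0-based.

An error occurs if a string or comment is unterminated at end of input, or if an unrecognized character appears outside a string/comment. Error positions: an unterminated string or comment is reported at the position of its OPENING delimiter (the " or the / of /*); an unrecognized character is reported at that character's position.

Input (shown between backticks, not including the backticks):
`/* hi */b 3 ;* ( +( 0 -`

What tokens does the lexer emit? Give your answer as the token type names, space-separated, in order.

pos=0: enter COMMENT mode (saw '/*')
exit COMMENT mode (now at pos=8)
pos=8: emit ID 'b' (now at pos=9)
pos=10: emit NUM '3' (now at pos=11)
pos=12: emit SEMI ';'
pos=13: emit STAR '*'
pos=15: emit LPAREN '('
pos=17: emit PLUS '+'
pos=18: emit LPAREN '('
pos=20: emit NUM '0' (now at pos=21)
pos=22: emit MINUS '-'
DONE. 9 tokens: [ID, NUM, SEMI, STAR, LPAREN, PLUS, LPAREN, NUM, MINUS]

Answer: ID NUM SEMI STAR LPAREN PLUS LPAREN NUM MINUS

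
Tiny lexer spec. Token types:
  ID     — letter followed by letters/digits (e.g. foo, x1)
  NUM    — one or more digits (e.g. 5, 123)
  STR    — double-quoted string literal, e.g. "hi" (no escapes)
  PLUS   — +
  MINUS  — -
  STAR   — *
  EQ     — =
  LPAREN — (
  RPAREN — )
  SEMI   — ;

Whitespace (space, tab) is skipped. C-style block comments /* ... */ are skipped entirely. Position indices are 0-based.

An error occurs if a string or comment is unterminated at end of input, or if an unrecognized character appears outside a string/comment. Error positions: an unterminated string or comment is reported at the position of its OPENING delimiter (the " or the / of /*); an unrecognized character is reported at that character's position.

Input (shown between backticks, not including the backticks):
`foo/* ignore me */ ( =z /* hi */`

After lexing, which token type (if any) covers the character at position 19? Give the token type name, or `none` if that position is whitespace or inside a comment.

Answer: LPAREN

Derivation:
pos=0: emit ID 'foo' (now at pos=3)
pos=3: enter COMMENT mode (saw '/*')
exit COMMENT mode (now at pos=18)
pos=19: emit LPAREN '('
pos=21: emit EQ '='
pos=22: emit ID 'z' (now at pos=23)
pos=24: enter COMMENT mode (saw '/*')
exit COMMENT mode (now at pos=32)
DONE. 4 tokens: [ID, LPAREN, EQ, ID]
Position 19: char is '(' -> LPAREN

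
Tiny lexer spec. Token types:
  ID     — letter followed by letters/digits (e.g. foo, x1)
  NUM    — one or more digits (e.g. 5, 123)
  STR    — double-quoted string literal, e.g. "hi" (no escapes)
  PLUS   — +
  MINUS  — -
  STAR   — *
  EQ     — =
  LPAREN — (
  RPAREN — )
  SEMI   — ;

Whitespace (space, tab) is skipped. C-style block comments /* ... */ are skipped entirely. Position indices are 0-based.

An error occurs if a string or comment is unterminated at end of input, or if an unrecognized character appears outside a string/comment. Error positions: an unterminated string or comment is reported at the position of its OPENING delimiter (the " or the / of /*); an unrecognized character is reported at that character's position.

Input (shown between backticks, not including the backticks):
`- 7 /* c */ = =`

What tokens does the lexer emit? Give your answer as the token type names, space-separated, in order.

Answer: MINUS NUM EQ EQ

Derivation:
pos=0: emit MINUS '-'
pos=2: emit NUM '7' (now at pos=3)
pos=4: enter COMMENT mode (saw '/*')
exit COMMENT mode (now at pos=11)
pos=12: emit EQ '='
pos=14: emit EQ '='
DONE. 4 tokens: [MINUS, NUM, EQ, EQ]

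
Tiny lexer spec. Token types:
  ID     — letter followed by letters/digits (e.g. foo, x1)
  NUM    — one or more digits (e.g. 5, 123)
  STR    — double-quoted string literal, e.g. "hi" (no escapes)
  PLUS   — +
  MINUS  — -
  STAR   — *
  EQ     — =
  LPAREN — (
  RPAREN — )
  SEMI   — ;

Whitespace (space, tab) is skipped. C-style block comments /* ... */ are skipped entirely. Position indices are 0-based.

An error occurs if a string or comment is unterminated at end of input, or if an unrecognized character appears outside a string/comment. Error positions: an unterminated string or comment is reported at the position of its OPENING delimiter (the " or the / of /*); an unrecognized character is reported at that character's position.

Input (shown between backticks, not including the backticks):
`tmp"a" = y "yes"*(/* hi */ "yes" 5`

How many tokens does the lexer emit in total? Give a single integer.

pos=0: emit ID 'tmp' (now at pos=3)
pos=3: enter STRING mode
pos=3: emit STR "a" (now at pos=6)
pos=7: emit EQ '='
pos=9: emit ID 'y' (now at pos=10)
pos=11: enter STRING mode
pos=11: emit STR "yes" (now at pos=16)
pos=16: emit STAR '*'
pos=17: emit LPAREN '('
pos=18: enter COMMENT mode (saw '/*')
exit COMMENT mode (now at pos=26)
pos=27: enter STRING mode
pos=27: emit STR "yes" (now at pos=32)
pos=33: emit NUM '5' (now at pos=34)
DONE. 9 tokens: [ID, STR, EQ, ID, STR, STAR, LPAREN, STR, NUM]

Answer: 9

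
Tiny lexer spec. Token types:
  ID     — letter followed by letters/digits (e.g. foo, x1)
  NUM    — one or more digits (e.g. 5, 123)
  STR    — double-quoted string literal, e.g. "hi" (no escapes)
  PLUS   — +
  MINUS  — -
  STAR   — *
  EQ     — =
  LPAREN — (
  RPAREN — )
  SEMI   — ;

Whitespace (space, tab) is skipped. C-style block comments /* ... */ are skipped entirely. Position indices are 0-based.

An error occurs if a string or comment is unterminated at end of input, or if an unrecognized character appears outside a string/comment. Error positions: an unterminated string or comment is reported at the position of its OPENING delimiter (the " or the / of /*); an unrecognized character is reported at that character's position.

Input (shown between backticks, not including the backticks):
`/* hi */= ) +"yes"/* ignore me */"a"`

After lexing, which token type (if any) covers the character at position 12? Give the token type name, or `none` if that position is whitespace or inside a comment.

Answer: PLUS

Derivation:
pos=0: enter COMMENT mode (saw '/*')
exit COMMENT mode (now at pos=8)
pos=8: emit EQ '='
pos=10: emit RPAREN ')'
pos=12: emit PLUS '+'
pos=13: enter STRING mode
pos=13: emit STR "yes" (now at pos=18)
pos=18: enter COMMENT mode (saw '/*')
exit COMMENT mode (now at pos=33)
pos=33: enter STRING mode
pos=33: emit STR "a" (now at pos=36)
DONE. 5 tokens: [EQ, RPAREN, PLUS, STR, STR]
Position 12: char is '+' -> PLUS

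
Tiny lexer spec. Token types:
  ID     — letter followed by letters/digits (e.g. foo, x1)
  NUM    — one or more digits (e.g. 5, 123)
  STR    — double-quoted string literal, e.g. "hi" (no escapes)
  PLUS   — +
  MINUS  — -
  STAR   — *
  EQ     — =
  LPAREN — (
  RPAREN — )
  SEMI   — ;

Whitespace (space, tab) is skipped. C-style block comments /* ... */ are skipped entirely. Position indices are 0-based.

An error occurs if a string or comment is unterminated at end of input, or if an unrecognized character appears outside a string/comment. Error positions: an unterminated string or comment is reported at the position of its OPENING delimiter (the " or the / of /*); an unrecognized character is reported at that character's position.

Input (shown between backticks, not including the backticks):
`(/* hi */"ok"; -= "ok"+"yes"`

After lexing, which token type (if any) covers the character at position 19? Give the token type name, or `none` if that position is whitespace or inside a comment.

pos=0: emit LPAREN '('
pos=1: enter COMMENT mode (saw '/*')
exit COMMENT mode (now at pos=9)
pos=9: enter STRING mode
pos=9: emit STR "ok" (now at pos=13)
pos=13: emit SEMI ';'
pos=15: emit MINUS '-'
pos=16: emit EQ '='
pos=18: enter STRING mode
pos=18: emit STR "ok" (now at pos=22)
pos=22: emit PLUS '+'
pos=23: enter STRING mode
pos=23: emit STR "yes" (now at pos=28)
DONE. 8 tokens: [LPAREN, STR, SEMI, MINUS, EQ, STR, PLUS, STR]
Position 19: char is 'o' -> STR

Answer: STR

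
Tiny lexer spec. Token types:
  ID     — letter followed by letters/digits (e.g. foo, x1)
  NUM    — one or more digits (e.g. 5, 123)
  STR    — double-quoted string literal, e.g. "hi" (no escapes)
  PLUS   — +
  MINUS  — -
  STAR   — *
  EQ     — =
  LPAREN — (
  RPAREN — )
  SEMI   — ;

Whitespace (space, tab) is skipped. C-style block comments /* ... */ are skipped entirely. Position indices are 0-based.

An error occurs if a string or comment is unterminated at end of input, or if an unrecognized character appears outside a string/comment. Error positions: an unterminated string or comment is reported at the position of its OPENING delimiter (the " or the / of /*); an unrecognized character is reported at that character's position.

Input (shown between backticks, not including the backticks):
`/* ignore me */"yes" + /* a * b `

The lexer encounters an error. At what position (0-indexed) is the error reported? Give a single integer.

pos=0: enter COMMENT mode (saw '/*')
exit COMMENT mode (now at pos=15)
pos=15: enter STRING mode
pos=15: emit STR "yes" (now at pos=20)
pos=21: emit PLUS '+'
pos=23: enter COMMENT mode (saw '/*')
pos=23: ERROR — unterminated comment (reached EOF)

Answer: 23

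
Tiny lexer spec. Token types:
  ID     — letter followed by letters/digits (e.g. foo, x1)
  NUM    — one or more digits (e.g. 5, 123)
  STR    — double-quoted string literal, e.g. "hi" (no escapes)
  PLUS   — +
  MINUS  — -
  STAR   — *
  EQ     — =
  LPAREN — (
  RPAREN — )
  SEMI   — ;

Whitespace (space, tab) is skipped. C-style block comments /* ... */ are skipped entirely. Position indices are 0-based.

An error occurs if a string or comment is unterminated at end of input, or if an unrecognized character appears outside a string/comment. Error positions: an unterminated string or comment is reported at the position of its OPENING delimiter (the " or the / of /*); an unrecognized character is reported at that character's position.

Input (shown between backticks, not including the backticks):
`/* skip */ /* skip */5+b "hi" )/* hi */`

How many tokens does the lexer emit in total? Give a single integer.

Answer: 5

Derivation:
pos=0: enter COMMENT mode (saw '/*')
exit COMMENT mode (now at pos=10)
pos=11: enter COMMENT mode (saw '/*')
exit COMMENT mode (now at pos=21)
pos=21: emit NUM '5' (now at pos=22)
pos=22: emit PLUS '+'
pos=23: emit ID 'b' (now at pos=24)
pos=25: enter STRING mode
pos=25: emit STR "hi" (now at pos=29)
pos=30: emit RPAREN ')'
pos=31: enter COMMENT mode (saw '/*')
exit COMMENT mode (now at pos=39)
DONE. 5 tokens: [NUM, PLUS, ID, STR, RPAREN]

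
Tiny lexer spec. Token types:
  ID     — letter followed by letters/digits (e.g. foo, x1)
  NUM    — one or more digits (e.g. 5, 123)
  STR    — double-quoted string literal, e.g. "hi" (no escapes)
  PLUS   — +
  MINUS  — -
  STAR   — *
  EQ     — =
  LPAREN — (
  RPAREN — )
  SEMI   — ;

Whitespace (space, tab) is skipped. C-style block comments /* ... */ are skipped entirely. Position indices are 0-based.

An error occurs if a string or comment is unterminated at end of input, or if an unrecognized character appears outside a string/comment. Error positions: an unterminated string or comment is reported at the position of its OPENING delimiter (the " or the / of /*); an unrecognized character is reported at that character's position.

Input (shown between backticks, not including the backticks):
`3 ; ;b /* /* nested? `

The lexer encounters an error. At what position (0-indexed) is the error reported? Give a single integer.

pos=0: emit NUM '3' (now at pos=1)
pos=2: emit SEMI ';'
pos=4: emit SEMI ';'
pos=5: emit ID 'b' (now at pos=6)
pos=7: enter COMMENT mode (saw '/*')
pos=7: ERROR — unterminated comment (reached EOF)

Answer: 7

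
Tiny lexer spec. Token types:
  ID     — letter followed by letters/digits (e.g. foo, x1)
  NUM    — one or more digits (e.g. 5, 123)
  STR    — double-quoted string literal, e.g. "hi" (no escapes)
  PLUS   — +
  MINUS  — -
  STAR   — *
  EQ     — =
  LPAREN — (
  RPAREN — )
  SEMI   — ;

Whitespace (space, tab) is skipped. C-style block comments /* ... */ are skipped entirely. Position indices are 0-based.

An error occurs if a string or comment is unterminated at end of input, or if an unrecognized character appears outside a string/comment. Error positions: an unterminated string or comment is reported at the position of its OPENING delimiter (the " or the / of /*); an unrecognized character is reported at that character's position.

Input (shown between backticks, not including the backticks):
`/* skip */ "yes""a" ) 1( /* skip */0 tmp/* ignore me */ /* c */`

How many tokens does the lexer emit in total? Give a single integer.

Answer: 7

Derivation:
pos=0: enter COMMENT mode (saw '/*')
exit COMMENT mode (now at pos=10)
pos=11: enter STRING mode
pos=11: emit STR "yes" (now at pos=16)
pos=16: enter STRING mode
pos=16: emit STR "a" (now at pos=19)
pos=20: emit RPAREN ')'
pos=22: emit NUM '1' (now at pos=23)
pos=23: emit LPAREN '('
pos=25: enter COMMENT mode (saw '/*')
exit COMMENT mode (now at pos=35)
pos=35: emit NUM '0' (now at pos=36)
pos=37: emit ID 'tmp' (now at pos=40)
pos=40: enter COMMENT mode (saw '/*')
exit COMMENT mode (now at pos=55)
pos=56: enter COMMENT mode (saw '/*')
exit COMMENT mode (now at pos=63)
DONE. 7 tokens: [STR, STR, RPAREN, NUM, LPAREN, NUM, ID]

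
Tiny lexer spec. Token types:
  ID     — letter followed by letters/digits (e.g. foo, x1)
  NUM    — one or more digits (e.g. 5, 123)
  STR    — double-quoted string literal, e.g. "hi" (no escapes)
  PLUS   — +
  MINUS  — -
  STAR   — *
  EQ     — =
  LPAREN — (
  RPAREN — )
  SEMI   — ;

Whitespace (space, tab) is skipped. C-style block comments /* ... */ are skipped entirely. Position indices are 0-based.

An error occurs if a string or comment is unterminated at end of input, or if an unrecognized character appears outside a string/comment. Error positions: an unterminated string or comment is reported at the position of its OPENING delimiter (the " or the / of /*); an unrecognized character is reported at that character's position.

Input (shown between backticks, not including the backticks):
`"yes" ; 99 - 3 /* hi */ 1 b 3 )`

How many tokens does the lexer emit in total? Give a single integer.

pos=0: enter STRING mode
pos=0: emit STR "yes" (now at pos=5)
pos=6: emit SEMI ';'
pos=8: emit NUM '99' (now at pos=10)
pos=11: emit MINUS '-'
pos=13: emit NUM '3' (now at pos=14)
pos=15: enter COMMENT mode (saw '/*')
exit COMMENT mode (now at pos=23)
pos=24: emit NUM '1' (now at pos=25)
pos=26: emit ID 'b' (now at pos=27)
pos=28: emit NUM '3' (now at pos=29)
pos=30: emit RPAREN ')'
DONE. 9 tokens: [STR, SEMI, NUM, MINUS, NUM, NUM, ID, NUM, RPAREN]

Answer: 9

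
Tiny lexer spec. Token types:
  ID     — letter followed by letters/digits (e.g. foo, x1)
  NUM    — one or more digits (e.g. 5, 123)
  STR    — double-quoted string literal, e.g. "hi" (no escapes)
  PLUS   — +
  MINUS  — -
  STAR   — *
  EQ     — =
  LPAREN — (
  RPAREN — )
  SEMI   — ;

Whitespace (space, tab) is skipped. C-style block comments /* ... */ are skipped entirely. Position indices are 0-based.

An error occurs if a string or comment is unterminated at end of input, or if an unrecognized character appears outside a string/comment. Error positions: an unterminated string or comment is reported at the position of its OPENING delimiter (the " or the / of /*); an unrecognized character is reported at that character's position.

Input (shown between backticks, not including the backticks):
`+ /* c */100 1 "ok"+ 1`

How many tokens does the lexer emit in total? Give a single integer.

Answer: 6

Derivation:
pos=0: emit PLUS '+'
pos=2: enter COMMENT mode (saw '/*')
exit COMMENT mode (now at pos=9)
pos=9: emit NUM '100' (now at pos=12)
pos=13: emit NUM '1' (now at pos=14)
pos=15: enter STRING mode
pos=15: emit STR "ok" (now at pos=19)
pos=19: emit PLUS '+'
pos=21: emit NUM '1' (now at pos=22)
DONE. 6 tokens: [PLUS, NUM, NUM, STR, PLUS, NUM]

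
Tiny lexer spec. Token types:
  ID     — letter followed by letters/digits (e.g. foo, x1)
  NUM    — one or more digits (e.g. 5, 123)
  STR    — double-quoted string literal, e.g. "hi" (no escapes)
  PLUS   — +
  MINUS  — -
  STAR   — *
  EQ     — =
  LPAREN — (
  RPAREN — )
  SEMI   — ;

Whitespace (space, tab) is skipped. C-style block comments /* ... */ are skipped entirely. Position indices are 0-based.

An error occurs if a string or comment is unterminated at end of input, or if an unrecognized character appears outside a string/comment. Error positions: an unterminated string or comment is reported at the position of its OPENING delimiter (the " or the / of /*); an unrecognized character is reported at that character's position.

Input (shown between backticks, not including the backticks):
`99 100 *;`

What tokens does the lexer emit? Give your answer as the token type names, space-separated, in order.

Answer: NUM NUM STAR SEMI

Derivation:
pos=0: emit NUM '99' (now at pos=2)
pos=3: emit NUM '100' (now at pos=6)
pos=7: emit STAR '*'
pos=8: emit SEMI ';'
DONE. 4 tokens: [NUM, NUM, STAR, SEMI]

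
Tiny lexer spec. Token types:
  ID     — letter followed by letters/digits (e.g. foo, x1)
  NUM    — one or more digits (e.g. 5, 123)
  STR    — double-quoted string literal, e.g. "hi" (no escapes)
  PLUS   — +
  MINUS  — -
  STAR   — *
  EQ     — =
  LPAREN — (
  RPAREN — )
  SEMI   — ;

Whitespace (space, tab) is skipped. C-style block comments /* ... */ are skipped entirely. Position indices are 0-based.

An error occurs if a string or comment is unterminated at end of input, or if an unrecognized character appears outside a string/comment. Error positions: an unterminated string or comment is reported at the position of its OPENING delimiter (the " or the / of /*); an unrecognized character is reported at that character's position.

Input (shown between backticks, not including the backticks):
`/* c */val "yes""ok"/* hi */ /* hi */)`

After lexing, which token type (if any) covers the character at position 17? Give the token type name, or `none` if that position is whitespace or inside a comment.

pos=0: enter COMMENT mode (saw '/*')
exit COMMENT mode (now at pos=7)
pos=7: emit ID 'val' (now at pos=10)
pos=11: enter STRING mode
pos=11: emit STR "yes" (now at pos=16)
pos=16: enter STRING mode
pos=16: emit STR "ok" (now at pos=20)
pos=20: enter COMMENT mode (saw '/*')
exit COMMENT mode (now at pos=28)
pos=29: enter COMMENT mode (saw '/*')
exit COMMENT mode (now at pos=37)
pos=37: emit RPAREN ')'
DONE. 4 tokens: [ID, STR, STR, RPAREN]
Position 17: char is 'o' -> STR

Answer: STR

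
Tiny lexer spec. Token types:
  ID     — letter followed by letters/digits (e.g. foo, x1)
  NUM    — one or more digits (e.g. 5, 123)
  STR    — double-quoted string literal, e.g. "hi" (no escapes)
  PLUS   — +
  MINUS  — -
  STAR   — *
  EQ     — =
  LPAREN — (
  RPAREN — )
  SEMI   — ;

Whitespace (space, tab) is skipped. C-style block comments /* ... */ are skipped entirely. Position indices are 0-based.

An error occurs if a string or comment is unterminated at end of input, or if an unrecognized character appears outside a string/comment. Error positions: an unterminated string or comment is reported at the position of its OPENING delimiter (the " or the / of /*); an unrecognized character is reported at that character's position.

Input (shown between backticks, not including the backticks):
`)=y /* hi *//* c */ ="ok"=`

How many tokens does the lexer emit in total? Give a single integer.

pos=0: emit RPAREN ')'
pos=1: emit EQ '='
pos=2: emit ID 'y' (now at pos=3)
pos=4: enter COMMENT mode (saw '/*')
exit COMMENT mode (now at pos=12)
pos=12: enter COMMENT mode (saw '/*')
exit COMMENT mode (now at pos=19)
pos=20: emit EQ '='
pos=21: enter STRING mode
pos=21: emit STR "ok" (now at pos=25)
pos=25: emit EQ '='
DONE. 6 tokens: [RPAREN, EQ, ID, EQ, STR, EQ]

Answer: 6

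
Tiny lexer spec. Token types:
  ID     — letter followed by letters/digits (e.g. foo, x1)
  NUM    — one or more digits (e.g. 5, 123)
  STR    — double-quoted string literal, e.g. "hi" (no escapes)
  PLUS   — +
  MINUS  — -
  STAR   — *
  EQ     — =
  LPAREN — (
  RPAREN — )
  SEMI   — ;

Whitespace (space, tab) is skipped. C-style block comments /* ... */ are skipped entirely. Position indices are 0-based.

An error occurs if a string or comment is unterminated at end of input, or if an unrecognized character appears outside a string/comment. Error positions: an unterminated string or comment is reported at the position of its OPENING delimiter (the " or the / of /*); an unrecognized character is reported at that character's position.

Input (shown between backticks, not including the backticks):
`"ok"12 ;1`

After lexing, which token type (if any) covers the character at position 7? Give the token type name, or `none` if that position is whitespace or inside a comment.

pos=0: enter STRING mode
pos=0: emit STR "ok" (now at pos=4)
pos=4: emit NUM '12' (now at pos=6)
pos=7: emit SEMI ';'
pos=8: emit NUM '1' (now at pos=9)
DONE. 4 tokens: [STR, NUM, SEMI, NUM]
Position 7: char is ';' -> SEMI

Answer: SEMI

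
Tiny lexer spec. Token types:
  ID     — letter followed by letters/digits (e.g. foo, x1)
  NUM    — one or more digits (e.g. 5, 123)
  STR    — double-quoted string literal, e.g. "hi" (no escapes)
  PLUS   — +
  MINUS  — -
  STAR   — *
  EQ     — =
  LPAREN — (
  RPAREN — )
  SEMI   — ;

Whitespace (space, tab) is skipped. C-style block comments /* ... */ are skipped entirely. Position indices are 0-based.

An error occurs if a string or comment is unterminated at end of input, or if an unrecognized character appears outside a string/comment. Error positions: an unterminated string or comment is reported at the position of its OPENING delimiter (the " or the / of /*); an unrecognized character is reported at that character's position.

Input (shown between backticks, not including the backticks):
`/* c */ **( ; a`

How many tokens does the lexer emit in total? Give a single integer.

pos=0: enter COMMENT mode (saw '/*')
exit COMMENT mode (now at pos=7)
pos=8: emit STAR '*'
pos=9: emit STAR '*'
pos=10: emit LPAREN '('
pos=12: emit SEMI ';'
pos=14: emit ID 'a' (now at pos=15)
DONE. 5 tokens: [STAR, STAR, LPAREN, SEMI, ID]

Answer: 5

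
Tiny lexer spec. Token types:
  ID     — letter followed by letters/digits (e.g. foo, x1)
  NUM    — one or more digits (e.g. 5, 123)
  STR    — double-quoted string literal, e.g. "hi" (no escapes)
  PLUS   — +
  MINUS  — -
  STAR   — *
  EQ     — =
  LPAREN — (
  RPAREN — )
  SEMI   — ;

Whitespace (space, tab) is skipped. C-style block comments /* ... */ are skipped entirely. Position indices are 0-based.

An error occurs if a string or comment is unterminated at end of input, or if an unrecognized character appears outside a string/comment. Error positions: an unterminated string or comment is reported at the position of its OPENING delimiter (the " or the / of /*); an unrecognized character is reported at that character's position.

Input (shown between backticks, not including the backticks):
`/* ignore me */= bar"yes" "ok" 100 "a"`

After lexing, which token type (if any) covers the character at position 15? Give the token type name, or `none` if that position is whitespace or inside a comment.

pos=0: enter COMMENT mode (saw '/*')
exit COMMENT mode (now at pos=15)
pos=15: emit EQ '='
pos=17: emit ID 'bar' (now at pos=20)
pos=20: enter STRING mode
pos=20: emit STR "yes" (now at pos=25)
pos=26: enter STRING mode
pos=26: emit STR "ok" (now at pos=30)
pos=31: emit NUM '100' (now at pos=34)
pos=35: enter STRING mode
pos=35: emit STR "a" (now at pos=38)
DONE. 6 tokens: [EQ, ID, STR, STR, NUM, STR]
Position 15: char is '=' -> EQ

Answer: EQ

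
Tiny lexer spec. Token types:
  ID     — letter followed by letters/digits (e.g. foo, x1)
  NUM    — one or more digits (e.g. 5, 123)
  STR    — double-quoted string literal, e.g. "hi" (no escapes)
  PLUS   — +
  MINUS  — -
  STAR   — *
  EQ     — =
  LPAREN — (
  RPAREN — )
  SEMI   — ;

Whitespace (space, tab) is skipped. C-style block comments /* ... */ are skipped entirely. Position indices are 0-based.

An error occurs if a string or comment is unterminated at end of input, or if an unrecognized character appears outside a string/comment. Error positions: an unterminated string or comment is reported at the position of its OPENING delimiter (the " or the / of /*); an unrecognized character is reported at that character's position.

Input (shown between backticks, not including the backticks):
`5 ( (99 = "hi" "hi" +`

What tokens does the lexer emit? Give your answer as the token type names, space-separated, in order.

Answer: NUM LPAREN LPAREN NUM EQ STR STR PLUS

Derivation:
pos=0: emit NUM '5' (now at pos=1)
pos=2: emit LPAREN '('
pos=4: emit LPAREN '('
pos=5: emit NUM '99' (now at pos=7)
pos=8: emit EQ '='
pos=10: enter STRING mode
pos=10: emit STR "hi" (now at pos=14)
pos=15: enter STRING mode
pos=15: emit STR "hi" (now at pos=19)
pos=20: emit PLUS '+'
DONE. 8 tokens: [NUM, LPAREN, LPAREN, NUM, EQ, STR, STR, PLUS]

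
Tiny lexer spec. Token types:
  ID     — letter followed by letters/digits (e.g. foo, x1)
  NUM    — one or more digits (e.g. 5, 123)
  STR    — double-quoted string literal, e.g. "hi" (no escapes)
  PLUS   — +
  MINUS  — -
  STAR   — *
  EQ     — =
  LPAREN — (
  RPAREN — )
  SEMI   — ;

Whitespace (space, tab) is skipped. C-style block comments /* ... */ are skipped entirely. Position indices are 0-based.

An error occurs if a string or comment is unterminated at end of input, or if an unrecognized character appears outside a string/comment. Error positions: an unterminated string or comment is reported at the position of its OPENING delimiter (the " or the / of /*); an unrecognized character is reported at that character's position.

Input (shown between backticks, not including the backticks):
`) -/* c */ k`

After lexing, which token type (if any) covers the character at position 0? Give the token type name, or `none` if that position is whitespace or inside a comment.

Answer: RPAREN

Derivation:
pos=0: emit RPAREN ')'
pos=2: emit MINUS '-'
pos=3: enter COMMENT mode (saw '/*')
exit COMMENT mode (now at pos=10)
pos=11: emit ID 'k' (now at pos=12)
DONE. 3 tokens: [RPAREN, MINUS, ID]
Position 0: char is ')' -> RPAREN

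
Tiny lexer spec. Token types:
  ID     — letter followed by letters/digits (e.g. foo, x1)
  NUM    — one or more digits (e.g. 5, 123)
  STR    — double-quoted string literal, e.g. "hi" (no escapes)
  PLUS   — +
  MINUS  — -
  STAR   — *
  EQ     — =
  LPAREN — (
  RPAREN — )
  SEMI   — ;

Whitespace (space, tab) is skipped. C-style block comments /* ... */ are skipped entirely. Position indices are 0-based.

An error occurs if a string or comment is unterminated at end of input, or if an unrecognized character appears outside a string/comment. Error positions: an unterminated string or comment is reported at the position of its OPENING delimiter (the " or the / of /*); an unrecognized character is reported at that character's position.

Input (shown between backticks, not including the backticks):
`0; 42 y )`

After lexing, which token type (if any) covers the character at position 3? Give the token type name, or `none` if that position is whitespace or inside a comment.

Answer: NUM

Derivation:
pos=0: emit NUM '0' (now at pos=1)
pos=1: emit SEMI ';'
pos=3: emit NUM '42' (now at pos=5)
pos=6: emit ID 'y' (now at pos=7)
pos=8: emit RPAREN ')'
DONE. 5 tokens: [NUM, SEMI, NUM, ID, RPAREN]
Position 3: char is '4' -> NUM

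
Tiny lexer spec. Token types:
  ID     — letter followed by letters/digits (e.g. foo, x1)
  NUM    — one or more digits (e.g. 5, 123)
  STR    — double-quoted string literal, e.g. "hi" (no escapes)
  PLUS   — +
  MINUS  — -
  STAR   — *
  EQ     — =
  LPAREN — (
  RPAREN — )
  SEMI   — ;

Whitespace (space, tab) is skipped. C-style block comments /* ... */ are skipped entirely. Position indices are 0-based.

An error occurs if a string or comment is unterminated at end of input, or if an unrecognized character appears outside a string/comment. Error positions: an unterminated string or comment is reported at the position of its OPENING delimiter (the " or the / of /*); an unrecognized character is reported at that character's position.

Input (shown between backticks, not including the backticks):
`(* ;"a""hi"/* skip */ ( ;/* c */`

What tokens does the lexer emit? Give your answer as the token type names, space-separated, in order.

pos=0: emit LPAREN '('
pos=1: emit STAR '*'
pos=3: emit SEMI ';'
pos=4: enter STRING mode
pos=4: emit STR "a" (now at pos=7)
pos=7: enter STRING mode
pos=7: emit STR "hi" (now at pos=11)
pos=11: enter COMMENT mode (saw '/*')
exit COMMENT mode (now at pos=21)
pos=22: emit LPAREN '('
pos=24: emit SEMI ';'
pos=25: enter COMMENT mode (saw '/*')
exit COMMENT mode (now at pos=32)
DONE. 7 tokens: [LPAREN, STAR, SEMI, STR, STR, LPAREN, SEMI]

Answer: LPAREN STAR SEMI STR STR LPAREN SEMI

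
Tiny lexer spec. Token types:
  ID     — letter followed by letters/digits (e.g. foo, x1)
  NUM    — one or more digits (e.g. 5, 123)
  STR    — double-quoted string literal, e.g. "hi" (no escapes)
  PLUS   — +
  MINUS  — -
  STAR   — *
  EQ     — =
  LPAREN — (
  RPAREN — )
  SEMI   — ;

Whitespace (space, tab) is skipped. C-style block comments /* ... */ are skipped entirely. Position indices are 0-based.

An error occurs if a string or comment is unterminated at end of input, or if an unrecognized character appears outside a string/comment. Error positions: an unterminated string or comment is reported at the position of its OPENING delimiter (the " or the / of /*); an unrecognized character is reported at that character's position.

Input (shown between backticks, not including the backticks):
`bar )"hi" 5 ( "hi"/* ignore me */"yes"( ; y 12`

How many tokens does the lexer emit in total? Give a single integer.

pos=0: emit ID 'bar' (now at pos=3)
pos=4: emit RPAREN ')'
pos=5: enter STRING mode
pos=5: emit STR "hi" (now at pos=9)
pos=10: emit NUM '5' (now at pos=11)
pos=12: emit LPAREN '('
pos=14: enter STRING mode
pos=14: emit STR "hi" (now at pos=18)
pos=18: enter COMMENT mode (saw '/*')
exit COMMENT mode (now at pos=33)
pos=33: enter STRING mode
pos=33: emit STR "yes" (now at pos=38)
pos=38: emit LPAREN '('
pos=40: emit SEMI ';'
pos=42: emit ID 'y' (now at pos=43)
pos=44: emit NUM '12' (now at pos=46)
DONE. 11 tokens: [ID, RPAREN, STR, NUM, LPAREN, STR, STR, LPAREN, SEMI, ID, NUM]

Answer: 11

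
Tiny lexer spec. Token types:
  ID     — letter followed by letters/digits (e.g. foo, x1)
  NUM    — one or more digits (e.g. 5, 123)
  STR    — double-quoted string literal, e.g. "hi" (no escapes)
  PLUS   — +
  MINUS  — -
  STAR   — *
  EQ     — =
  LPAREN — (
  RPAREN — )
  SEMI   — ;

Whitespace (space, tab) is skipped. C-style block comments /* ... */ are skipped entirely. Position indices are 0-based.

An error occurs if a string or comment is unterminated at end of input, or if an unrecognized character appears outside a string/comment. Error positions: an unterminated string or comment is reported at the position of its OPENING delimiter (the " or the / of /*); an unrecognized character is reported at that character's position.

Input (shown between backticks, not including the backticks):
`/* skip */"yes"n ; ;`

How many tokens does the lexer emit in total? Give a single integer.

pos=0: enter COMMENT mode (saw '/*')
exit COMMENT mode (now at pos=10)
pos=10: enter STRING mode
pos=10: emit STR "yes" (now at pos=15)
pos=15: emit ID 'n' (now at pos=16)
pos=17: emit SEMI ';'
pos=19: emit SEMI ';'
DONE. 4 tokens: [STR, ID, SEMI, SEMI]

Answer: 4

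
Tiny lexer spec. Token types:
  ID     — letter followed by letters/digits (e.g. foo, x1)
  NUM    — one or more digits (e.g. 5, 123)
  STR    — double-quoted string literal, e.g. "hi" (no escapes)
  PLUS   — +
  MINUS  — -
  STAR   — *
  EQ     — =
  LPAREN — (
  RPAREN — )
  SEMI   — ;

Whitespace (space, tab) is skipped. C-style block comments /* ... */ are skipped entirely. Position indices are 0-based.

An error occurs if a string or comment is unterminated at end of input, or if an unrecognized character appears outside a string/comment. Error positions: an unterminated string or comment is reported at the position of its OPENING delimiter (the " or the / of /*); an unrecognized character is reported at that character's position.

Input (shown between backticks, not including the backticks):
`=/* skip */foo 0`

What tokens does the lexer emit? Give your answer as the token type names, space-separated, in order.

pos=0: emit EQ '='
pos=1: enter COMMENT mode (saw '/*')
exit COMMENT mode (now at pos=11)
pos=11: emit ID 'foo' (now at pos=14)
pos=15: emit NUM '0' (now at pos=16)
DONE. 3 tokens: [EQ, ID, NUM]

Answer: EQ ID NUM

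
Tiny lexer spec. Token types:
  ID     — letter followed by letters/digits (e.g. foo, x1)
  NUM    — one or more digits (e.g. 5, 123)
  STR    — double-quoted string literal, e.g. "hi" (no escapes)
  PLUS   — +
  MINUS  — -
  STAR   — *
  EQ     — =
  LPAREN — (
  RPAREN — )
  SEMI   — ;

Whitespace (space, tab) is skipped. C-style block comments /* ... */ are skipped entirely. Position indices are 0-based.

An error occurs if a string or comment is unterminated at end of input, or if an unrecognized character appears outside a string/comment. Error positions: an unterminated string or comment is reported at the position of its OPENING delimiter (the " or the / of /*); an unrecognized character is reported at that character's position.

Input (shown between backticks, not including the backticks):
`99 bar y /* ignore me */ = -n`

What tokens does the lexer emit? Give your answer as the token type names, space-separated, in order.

Answer: NUM ID ID EQ MINUS ID

Derivation:
pos=0: emit NUM '99' (now at pos=2)
pos=3: emit ID 'bar' (now at pos=6)
pos=7: emit ID 'y' (now at pos=8)
pos=9: enter COMMENT mode (saw '/*')
exit COMMENT mode (now at pos=24)
pos=25: emit EQ '='
pos=27: emit MINUS '-'
pos=28: emit ID 'n' (now at pos=29)
DONE. 6 tokens: [NUM, ID, ID, EQ, MINUS, ID]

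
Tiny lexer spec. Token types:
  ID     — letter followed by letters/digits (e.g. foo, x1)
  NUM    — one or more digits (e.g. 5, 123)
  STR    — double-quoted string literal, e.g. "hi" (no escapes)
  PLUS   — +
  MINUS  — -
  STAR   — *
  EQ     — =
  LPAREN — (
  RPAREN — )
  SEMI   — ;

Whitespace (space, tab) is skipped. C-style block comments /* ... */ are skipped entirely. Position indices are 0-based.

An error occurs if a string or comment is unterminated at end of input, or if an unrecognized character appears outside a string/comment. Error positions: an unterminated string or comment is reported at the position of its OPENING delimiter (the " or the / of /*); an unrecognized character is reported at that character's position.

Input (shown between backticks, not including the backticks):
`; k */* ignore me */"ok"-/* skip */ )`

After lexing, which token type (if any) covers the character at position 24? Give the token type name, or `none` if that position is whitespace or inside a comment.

Answer: MINUS

Derivation:
pos=0: emit SEMI ';'
pos=2: emit ID 'k' (now at pos=3)
pos=4: emit STAR '*'
pos=5: enter COMMENT mode (saw '/*')
exit COMMENT mode (now at pos=20)
pos=20: enter STRING mode
pos=20: emit STR "ok" (now at pos=24)
pos=24: emit MINUS '-'
pos=25: enter COMMENT mode (saw '/*')
exit COMMENT mode (now at pos=35)
pos=36: emit RPAREN ')'
DONE. 6 tokens: [SEMI, ID, STAR, STR, MINUS, RPAREN]
Position 24: char is '-' -> MINUS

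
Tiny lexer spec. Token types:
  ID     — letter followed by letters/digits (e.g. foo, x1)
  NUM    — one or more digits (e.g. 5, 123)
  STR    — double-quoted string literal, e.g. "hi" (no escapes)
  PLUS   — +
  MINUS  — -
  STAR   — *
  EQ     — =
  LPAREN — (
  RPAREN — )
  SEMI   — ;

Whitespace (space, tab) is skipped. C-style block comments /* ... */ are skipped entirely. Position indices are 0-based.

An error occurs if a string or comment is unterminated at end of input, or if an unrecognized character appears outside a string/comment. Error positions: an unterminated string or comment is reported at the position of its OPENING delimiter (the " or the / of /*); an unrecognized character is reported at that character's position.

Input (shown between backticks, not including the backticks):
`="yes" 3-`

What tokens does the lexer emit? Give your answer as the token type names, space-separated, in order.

Answer: EQ STR NUM MINUS

Derivation:
pos=0: emit EQ '='
pos=1: enter STRING mode
pos=1: emit STR "yes" (now at pos=6)
pos=7: emit NUM '3' (now at pos=8)
pos=8: emit MINUS '-'
DONE. 4 tokens: [EQ, STR, NUM, MINUS]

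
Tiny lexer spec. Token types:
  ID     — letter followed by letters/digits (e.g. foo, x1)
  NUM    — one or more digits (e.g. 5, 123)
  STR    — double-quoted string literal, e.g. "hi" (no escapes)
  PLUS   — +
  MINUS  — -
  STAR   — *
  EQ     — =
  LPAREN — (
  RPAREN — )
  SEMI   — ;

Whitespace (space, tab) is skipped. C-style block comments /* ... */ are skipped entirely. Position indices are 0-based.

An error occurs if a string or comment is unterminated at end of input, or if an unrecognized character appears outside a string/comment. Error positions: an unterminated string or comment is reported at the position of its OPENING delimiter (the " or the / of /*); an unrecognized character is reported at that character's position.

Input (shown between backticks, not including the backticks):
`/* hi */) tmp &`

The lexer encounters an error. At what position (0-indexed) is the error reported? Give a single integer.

Answer: 14

Derivation:
pos=0: enter COMMENT mode (saw '/*')
exit COMMENT mode (now at pos=8)
pos=8: emit RPAREN ')'
pos=10: emit ID 'tmp' (now at pos=13)
pos=14: ERROR — unrecognized char '&'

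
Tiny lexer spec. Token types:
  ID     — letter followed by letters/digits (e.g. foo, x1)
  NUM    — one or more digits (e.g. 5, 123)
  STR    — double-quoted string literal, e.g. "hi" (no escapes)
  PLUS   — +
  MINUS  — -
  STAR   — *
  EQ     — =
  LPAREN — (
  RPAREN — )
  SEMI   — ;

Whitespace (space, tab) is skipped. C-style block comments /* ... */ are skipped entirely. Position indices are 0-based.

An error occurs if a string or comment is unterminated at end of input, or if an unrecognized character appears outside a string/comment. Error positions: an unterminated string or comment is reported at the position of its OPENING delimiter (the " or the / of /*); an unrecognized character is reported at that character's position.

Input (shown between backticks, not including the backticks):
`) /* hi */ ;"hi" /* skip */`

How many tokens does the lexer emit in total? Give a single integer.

Answer: 3

Derivation:
pos=0: emit RPAREN ')'
pos=2: enter COMMENT mode (saw '/*')
exit COMMENT mode (now at pos=10)
pos=11: emit SEMI ';'
pos=12: enter STRING mode
pos=12: emit STR "hi" (now at pos=16)
pos=17: enter COMMENT mode (saw '/*')
exit COMMENT mode (now at pos=27)
DONE. 3 tokens: [RPAREN, SEMI, STR]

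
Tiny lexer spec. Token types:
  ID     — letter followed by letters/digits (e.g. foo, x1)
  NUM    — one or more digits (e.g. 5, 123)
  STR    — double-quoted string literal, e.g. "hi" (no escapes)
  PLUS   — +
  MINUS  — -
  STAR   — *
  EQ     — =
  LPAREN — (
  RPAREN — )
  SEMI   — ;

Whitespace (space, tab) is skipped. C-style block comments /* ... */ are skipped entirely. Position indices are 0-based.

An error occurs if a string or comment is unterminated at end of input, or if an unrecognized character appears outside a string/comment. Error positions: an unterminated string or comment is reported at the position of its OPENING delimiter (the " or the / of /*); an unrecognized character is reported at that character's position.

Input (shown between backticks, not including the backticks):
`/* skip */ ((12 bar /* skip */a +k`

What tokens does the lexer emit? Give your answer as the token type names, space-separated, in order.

pos=0: enter COMMENT mode (saw '/*')
exit COMMENT mode (now at pos=10)
pos=11: emit LPAREN '('
pos=12: emit LPAREN '('
pos=13: emit NUM '12' (now at pos=15)
pos=16: emit ID 'bar' (now at pos=19)
pos=20: enter COMMENT mode (saw '/*')
exit COMMENT mode (now at pos=30)
pos=30: emit ID 'a' (now at pos=31)
pos=32: emit PLUS '+'
pos=33: emit ID 'k' (now at pos=34)
DONE. 7 tokens: [LPAREN, LPAREN, NUM, ID, ID, PLUS, ID]

Answer: LPAREN LPAREN NUM ID ID PLUS ID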